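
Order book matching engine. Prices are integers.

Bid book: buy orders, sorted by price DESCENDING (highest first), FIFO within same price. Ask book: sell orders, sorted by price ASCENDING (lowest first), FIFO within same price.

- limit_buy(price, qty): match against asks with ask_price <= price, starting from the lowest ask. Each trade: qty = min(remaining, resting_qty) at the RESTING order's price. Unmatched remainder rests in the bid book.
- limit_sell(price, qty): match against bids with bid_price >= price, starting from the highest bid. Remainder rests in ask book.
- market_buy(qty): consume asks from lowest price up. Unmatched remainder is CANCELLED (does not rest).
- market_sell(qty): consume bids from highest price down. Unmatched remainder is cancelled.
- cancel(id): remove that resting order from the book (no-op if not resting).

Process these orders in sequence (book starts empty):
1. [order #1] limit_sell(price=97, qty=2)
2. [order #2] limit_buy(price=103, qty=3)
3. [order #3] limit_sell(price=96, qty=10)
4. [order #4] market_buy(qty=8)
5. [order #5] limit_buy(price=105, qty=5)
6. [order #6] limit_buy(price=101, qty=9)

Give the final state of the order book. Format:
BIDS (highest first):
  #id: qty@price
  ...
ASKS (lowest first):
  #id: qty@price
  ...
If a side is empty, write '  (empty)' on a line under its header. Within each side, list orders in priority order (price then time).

Answer: BIDS (highest first):
  #5: 4@105
  #6: 9@101
ASKS (lowest first):
  (empty)

Derivation:
After op 1 [order #1] limit_sell(price=97, qty=2): fills=none; bids=[-] asks=[#1:2@97]
After op 2 [order #2] limit_buy(price=103, qty=3): fills=#2x#1:2@97; bids=[#2:1@103] asks=[-]
After op 3 [order #3] limit_sell(price=96, qty=10): fills=#2x#3:1@103; bids=[-] asks=[#3:9@96]
After op 4 [order #4] market_buy(qty=8): fills=#4x#3:8@96; bids=[-] asks=[#3:1@96]
After op 5 [order #5] limit_buy(price=105, qty=5): fills=#5x#3:1@96; bids=[#5:4@105] asks=[-]
After op 6 [order #6] limit_buy(price=101, qty=9): fills=none; bids=[#5:4@105 #6:9@101] asks=[-]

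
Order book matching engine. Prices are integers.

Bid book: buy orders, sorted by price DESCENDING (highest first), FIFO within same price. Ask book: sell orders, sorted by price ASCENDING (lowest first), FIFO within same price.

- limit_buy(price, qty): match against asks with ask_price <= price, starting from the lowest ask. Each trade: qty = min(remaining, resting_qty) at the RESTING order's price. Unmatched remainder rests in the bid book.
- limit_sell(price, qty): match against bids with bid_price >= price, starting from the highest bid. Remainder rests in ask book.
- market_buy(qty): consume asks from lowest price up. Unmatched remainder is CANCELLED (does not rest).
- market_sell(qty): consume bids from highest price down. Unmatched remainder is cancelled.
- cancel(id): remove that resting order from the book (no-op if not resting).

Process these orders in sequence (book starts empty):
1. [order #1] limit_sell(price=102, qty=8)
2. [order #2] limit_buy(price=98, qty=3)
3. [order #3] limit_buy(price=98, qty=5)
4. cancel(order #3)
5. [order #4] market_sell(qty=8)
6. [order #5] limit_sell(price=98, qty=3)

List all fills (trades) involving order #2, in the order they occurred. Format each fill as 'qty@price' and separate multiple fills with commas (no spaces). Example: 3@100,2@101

After op 1 [order #1] limit_sell(price=102, qty=8): fills=none; bids=[-] asks=[#1:8@102]
After op 2 [order #2] limit_buy(price=98, qty=3): fills=none; bids=[#2:3@98] asks=[#1:8@102]
After op 3 [order #3] limit_buy(price=98, qty=5): fills=none; bids=[#2:3@98 #3:5@98] asks=[#1:8@102]
After op 4 cancel(order #3): fills=none; bids=[#2:3@98] asks=[#1:8@102]
After op 5 [order #4] market_sell(qty=8): fills=#2x#4:3@98; bids=[-] asks=[#1:8@102]
After op 6 [order #5] limit_sell(price=98, qty=3): fills=none; bids=[-] asks=[#5:3@98 #1:8@102]

Answer: 3@98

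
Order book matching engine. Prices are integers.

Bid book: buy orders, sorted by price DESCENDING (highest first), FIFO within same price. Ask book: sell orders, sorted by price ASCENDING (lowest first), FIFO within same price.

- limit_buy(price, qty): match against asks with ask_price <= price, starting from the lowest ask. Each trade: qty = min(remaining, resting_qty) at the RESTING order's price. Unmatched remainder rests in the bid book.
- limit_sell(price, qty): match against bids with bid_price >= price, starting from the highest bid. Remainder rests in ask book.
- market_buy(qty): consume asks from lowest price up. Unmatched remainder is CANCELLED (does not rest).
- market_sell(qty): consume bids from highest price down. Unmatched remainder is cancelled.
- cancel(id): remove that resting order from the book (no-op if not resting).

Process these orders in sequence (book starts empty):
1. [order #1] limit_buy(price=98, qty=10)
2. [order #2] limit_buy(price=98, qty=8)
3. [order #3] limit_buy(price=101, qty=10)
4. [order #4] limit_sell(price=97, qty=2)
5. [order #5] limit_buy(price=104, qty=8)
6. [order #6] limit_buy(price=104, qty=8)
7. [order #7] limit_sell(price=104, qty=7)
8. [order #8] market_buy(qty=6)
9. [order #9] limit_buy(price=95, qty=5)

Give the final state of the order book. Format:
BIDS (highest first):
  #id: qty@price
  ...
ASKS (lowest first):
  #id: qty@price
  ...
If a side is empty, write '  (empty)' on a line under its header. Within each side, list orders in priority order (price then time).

Answer: BIDS (highest first):
  #5: 1@104
  #6: 8@104
  #3: 8@101
  #1: 10@98
  #2: 8@98
  #9: 5@95
ASKS (lowest first):
  (empty)

Derivation:
After op 1 [order #1] limit_buy(price=98, qty=10): fills=none; bids=[#1:10@98] asks=[-]
After op 2 [order #2] limit_buy(price=98, qty=8): fills=none; bids=[#1:10@98 #2:8@98] asks=[-]
After op 3 [order #3] limit_buy(price=101, qty=10): fills=none; bids=[#3:10@101 #1:10@98 #2:8@98] asks=[-]
After op 4 [order #4] limit_sell(price=97, qty=2): fills=#3x#4:2@101; bids=[#3:8@101 #1:10@98 #2:8@98] asks=[-]
After op 5 [order #5] limit_buy(price=104, qty=8): fills=none; bids=[#5:8@104 #3:8@101 #1:10@98 #2:8@98] asks=[-]
After op 6 [order #6] limit_buy(price=104, qty=8): fills=none; bids=[#5:8@104 #6:8@104 #3:8@101 #1:10@98 #2:8@98] asks=[-]
After op 7 [order #7] limit_sell(price=104, qty=7): fills=#5x#7:7@104; bids=[#5:1@104 #6:8@104 #3:8@101 #1:10@98 #2:8@98] asks=[-]
After op 8 [order #8] market_buy(qty=6): fills=none; bids=[#5:1@104 #6:8@104 #3:8@101 #1:10@98 #2:8@98] asks=[-]
After op 9 [order #9] limit_buy(price=95, qty=5): fills=none; bids=[#5:1@104 #6:8@104 #3:8@101 #1:10@98 #2:8@98 #9:5@95] asks=[-]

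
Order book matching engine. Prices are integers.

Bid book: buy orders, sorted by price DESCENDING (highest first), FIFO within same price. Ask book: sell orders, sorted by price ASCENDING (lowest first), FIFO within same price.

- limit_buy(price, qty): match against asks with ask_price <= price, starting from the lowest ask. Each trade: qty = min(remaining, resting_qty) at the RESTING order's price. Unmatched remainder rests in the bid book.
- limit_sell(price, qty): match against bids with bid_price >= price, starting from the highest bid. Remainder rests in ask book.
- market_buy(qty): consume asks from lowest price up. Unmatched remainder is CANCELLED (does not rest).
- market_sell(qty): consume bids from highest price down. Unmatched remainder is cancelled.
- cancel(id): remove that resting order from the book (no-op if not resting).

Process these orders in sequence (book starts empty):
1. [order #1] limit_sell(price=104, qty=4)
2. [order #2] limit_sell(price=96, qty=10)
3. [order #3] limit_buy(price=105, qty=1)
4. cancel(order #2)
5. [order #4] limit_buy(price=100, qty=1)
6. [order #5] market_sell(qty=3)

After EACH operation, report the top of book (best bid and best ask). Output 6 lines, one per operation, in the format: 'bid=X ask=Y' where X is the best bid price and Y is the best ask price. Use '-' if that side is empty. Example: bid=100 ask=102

Answer: bid=- ask=104
bid=- ask=96
bid=- ask=96
bid=- ask=104
bid=100 ask=104
bid=- ask=104

Derivation:
After op 1 [order #1] limit_sell(price=104, qty=4): fills=none; bids=[-] asks=[#1:4@104]
After op 2 [order #2] limit_sell(price=96, qty=10): fills=none; bids=[-] asks=[#2:10@96 #1:4@104]
After op 3 [order #3] limit_buy(price=105, qty=1): fills=#3x#2:1@96; bids=[-] asks=[#2:9@96 #1:4@104]
After op 4 cancel(order #2): fills=none; bids=[-] asks=[#1:4@104]
After op 5 [order #4] limit_buy(price=100, qty=1): fills=none; bids=[#4:1@100] asks=[#1:4@104]
After op 6 [order #5] market_sell(qty=3): fills=#4x#5:1@100; bids=[-] asks=[#1:4@104]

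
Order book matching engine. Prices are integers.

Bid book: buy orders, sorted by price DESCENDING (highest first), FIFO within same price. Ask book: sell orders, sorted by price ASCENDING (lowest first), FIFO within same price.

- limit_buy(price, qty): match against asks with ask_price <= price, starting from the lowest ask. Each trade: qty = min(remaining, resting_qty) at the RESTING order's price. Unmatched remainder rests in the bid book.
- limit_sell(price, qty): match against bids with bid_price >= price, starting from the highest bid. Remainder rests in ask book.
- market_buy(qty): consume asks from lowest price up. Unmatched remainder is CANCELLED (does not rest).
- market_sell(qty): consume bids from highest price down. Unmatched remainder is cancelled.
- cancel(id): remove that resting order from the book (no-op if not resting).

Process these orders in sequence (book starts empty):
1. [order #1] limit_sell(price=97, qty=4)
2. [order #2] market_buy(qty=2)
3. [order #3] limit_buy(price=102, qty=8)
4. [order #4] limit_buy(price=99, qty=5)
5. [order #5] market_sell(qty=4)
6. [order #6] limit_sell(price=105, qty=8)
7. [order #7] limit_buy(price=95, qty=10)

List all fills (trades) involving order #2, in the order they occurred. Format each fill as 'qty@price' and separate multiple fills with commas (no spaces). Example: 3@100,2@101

Answer: 2@97

Derivation:
After op 1 [order #1] limit_sell(price=97, qty=4): fills=none; bids=[-] asks=[#1:4@97]
After op 2 [order #2] market_buy(qty=2): fills=#2x#1:2@97; bids=[-] asks=[#1:2@97]
After op 3 [order #3] limit_buy(price=102, qty=8): fills=#3x#1:2@97; bids=[#3:6@102] asks=[-]
After op 4 [order #4] limit_buy(price=99, qty=5): fills=none; bids=[#3:6@102 #4:5@99] asks=[-]
After op 5 [order #5] market_sell(qty=4): fills=#3x#5:4@102; bids=[#3:2@102 #4:5@99] asks=[-]
After op 6 [order #6] limit_sell(price=105, qty=8): fills=none; bids=[#3:2@102 #4:5@99] asks=[#6:8@105]
After op 7 [order #7] limit_buy(price=95, qty=10): fills=none; bids=[#3:2@102 #4:5@99 #7:10@95] asks=[#6:8@105]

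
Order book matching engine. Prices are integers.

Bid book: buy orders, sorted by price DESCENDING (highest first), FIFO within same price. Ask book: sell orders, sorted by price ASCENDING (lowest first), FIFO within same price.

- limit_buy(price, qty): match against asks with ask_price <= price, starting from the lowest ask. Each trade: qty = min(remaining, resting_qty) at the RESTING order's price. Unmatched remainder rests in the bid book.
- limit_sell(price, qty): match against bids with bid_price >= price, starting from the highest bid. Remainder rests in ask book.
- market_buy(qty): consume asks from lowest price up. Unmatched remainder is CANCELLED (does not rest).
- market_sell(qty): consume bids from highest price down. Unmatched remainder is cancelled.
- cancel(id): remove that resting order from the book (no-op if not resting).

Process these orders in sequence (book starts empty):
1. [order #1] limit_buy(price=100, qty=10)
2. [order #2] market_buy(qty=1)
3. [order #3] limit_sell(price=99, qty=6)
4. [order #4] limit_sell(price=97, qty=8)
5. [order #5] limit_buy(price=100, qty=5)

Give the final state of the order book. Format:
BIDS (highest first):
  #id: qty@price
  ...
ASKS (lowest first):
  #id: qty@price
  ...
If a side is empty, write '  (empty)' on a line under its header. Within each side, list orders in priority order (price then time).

After op 1 [order #1] limit_buy(price=100, qty=10): fills=none; bids=[#1:10@100] asks=[-]
After op 2 [order #2] market_buy(qty=1): fills=none; bids=[#1:10@100] asks=[-]
After op 3 [order #3] limit_sell(price=99, qty=6): fills=#1x#3:6@100; bids=[#1:4@100] asks=[-]
After op 4 [order #4] limit_sell(price=97, qty=8): fills=#1x#4:4@100; bids=[-] asks=[#4:4@97]
After op 5 [order #5] limit_buy(price=100, qty=5): fills=#5x#4:4@97; bids=[#5:1@100] asks=[-]

Answer: BIDS (highest first):
  #5: 1@100
ASKS (lowest first):
  (empty)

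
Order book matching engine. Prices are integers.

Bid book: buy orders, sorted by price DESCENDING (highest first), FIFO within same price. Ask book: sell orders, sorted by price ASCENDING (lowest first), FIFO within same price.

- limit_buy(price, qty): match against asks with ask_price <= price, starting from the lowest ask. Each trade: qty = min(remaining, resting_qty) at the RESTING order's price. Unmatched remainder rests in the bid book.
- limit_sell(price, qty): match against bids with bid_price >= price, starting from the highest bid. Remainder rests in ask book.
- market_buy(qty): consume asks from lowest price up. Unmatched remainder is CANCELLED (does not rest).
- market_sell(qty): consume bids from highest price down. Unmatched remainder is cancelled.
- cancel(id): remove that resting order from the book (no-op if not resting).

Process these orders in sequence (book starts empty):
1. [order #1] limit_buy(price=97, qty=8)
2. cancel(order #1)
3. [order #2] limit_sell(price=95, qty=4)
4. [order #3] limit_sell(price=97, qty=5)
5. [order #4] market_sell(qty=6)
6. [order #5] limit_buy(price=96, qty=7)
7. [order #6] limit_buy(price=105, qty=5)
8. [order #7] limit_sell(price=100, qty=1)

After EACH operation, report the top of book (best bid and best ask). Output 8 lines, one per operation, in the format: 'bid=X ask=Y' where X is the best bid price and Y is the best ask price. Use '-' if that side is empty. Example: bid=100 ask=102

After op 1 [order #1] limit_buy(price=97, qty=8): fills=none; bids=[#1:8@97] asks=[-]
After op 2 cancel(order #1): fills=none; bids=[-] asks=[-]
After op 3 [order #2] limit_sell(price=95, qty=4): fills=none; bids=[-] asks=[#2:4@95]
After op 4 [order #3] limit_sell(price=97, qty=5): fills=none; bids=[-] asks=[#2:4@95 #3:5@97]
After op 5 [order #4] market_sell(qty=6): fills=none; bids=[-] asks=[#2:4@95 #3:5@97]
After op 6 [order #5] limit_buy(price=96, qty=7): fills=#5x#2:4@95; bids=[#5:3@96] asks=[#3:5@97]
After op 7 [order #6] limit_buy(price=105, qty=5): fills=#6x#3:5@97; bids=[#5:3@96] asks=[-]
After op 8 [order #7] limit_sell(price=100, qty=1): fills=none; bids=[#5:3@96] asks=[#7:1@100]

Answer: bid=97 ask=-
bid=- ask=-
bid=- ask=95
bid=- ask=95
bid=- ask=95
bid=96 ask=97
bid=96 ask=-
bid=96 ask=100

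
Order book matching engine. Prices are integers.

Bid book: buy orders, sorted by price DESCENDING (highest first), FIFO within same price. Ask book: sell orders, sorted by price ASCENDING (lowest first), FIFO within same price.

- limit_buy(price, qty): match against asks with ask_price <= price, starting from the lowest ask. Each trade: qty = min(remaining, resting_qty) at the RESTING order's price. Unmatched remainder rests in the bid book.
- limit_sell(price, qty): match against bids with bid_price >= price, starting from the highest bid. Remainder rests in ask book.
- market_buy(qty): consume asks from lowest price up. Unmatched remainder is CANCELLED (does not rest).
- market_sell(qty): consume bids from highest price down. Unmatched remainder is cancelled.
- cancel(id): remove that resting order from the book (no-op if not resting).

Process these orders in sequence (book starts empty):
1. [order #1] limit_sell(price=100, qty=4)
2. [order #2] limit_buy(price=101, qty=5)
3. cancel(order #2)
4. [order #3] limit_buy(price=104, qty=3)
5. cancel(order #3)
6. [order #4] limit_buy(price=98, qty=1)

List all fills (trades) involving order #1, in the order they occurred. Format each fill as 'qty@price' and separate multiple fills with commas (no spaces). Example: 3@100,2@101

After op 1 [order #1] limit_sell(price=100, qty=4): fills=none; bids=[-] asks=[#1:4@100]
After op 2 [order #2] limit_buy(price=101, qty=5): fills=#2x#1:4@100; bids=[#2:1@101] asks=[-]
After op 3 cancel(order #2): fills=none; bids=[-] asks=[-]
After op 4 [order #3] limit_buy(price=104, qty=3): fills=none; bids=[#3:3@104] asks=[-]
After op 5 cancel(order #3): fills=none; bids=[-] asks=[-]
After op 6 [order #4] limit_buy(price=98, qty=1): fills=none; bids=[#4:1@98] asks=[-]

Answer: 4@100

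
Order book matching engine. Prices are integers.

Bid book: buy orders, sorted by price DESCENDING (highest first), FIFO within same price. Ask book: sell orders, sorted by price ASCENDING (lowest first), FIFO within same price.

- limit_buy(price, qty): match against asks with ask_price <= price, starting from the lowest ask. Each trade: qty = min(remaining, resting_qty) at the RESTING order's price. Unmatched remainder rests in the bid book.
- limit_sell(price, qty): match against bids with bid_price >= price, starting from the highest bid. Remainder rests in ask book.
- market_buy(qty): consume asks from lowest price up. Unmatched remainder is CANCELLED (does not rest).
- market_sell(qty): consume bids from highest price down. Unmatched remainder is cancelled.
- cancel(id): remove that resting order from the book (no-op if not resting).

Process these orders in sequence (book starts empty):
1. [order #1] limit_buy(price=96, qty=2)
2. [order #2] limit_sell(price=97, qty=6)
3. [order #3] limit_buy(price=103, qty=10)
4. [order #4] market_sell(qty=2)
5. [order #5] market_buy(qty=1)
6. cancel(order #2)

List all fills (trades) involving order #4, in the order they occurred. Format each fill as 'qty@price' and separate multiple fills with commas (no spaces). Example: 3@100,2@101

Answer: 2@103

Derivation:
After op 1 [order #1] limit_buy(price=96, qty=2): fills=none; bids=[#1:2@96] asks=[-]
After op 2 [order #2] limit_sell(price=97, qty=6): fills=none; bids=[#1:2@96] asks=[#2:6@97]
After op 3 [order #3] limit_buy(price=103, qty=10): fills=#3x#2:6@97; bids=[#3:4@103 #1:2@96] asks=[-]
After op 4 [order #4] market_sell(qty=2): fills=#3x#4:2@103; bids=[#3:2@103 #1:2@96] asks=[-]
After op 5 [order #5] market_buy(qty=1): fills=none; bids=[#3:2@103 #1:2@96] asks=[-]
After op 6 cancel(order #2): fills=none; bids=[#3:2@103 #1:2@96] asks=[-]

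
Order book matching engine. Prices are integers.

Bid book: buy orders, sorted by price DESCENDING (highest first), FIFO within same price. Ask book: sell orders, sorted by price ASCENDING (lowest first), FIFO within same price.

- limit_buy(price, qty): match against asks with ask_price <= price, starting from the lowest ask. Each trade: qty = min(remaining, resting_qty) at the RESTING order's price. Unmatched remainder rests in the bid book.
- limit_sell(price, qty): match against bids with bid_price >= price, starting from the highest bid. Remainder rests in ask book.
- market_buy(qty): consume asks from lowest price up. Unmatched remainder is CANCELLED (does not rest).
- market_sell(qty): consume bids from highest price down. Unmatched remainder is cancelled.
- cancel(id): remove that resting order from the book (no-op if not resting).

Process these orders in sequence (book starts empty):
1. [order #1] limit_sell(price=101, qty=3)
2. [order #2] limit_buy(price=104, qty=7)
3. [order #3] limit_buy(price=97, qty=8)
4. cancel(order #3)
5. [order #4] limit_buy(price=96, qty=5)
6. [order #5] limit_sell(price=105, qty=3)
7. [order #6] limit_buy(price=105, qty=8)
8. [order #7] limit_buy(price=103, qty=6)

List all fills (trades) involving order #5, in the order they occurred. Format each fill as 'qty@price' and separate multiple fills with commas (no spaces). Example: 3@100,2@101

After op 1 [order #1] limit_sell(price=101, qty=3): fills=none; bids=[-] asks=[#1:3@101]
After op 2 [order #2] limit_buy(price=104, qty=7): fills=#2x#1:3@101; bids=[#2:4@104] asks=[-]
After op 3 [order #3] limit_buy(price=97, qty=8): fills=none; bids=[#2:4@104 #3:8@97] asks=[-]
After op 4 cancel(order #3): fills=none; bids=[#2:4@104] asks=[-]
After op 5 [order #4] limit_buy(price=96, qty=5): fills=none; bids=[#2:4@104 #4:5@96] asks=[-]
After op 6 [order #5] limit_sell(price=105, qty=3): fills=none; bids=[#2:4@104 #4:5@96] asks=[#5:3@105]
After op 7 [order #6] limit_buy(price=105, qty=8): fills=#6x#5:3@105; bids=[#6:5@105 #2:4@104 #4:5@96] asks=[-]
After op 8 [order #7] limit_buy(price=103, qty=6): fills=none; bids=[#6:5@105 #2:4@104 #7:6@103 #4:5@96] asks=[-]

Answer: 3@105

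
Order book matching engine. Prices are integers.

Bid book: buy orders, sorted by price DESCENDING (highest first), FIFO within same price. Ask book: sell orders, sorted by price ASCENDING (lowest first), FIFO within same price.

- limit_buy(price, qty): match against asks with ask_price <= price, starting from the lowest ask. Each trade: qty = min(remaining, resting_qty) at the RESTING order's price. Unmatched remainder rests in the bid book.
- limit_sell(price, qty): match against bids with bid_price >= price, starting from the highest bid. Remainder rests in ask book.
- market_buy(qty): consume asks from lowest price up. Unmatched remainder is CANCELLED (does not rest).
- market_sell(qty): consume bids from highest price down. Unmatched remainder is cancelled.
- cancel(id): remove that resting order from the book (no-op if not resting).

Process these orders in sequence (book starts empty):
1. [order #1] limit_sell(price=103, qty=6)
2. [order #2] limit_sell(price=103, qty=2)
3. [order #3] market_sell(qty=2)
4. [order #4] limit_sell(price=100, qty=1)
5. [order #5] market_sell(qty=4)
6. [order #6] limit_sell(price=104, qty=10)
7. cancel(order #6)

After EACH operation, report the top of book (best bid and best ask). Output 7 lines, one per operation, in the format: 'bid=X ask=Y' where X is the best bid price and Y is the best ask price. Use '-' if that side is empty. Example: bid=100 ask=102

Answer: bid=- ask=103
bid=- ask=103
bid=- ask=103
bid=- ask=100
bid=- ask=100
bid=- ask=100
bid=- ask=100

Derivation:
After op 1 [order #1] limit_sell(price=103, qty=6): fills=none; bids=[-] asks=[#1:6@103]
After op 2 [order #2] limit_sell(price=103, qty=2): fills=none; bids=[-] asks=[#1:6@103 #2:2@103]
After op 3 [order #3] market_sell(qty=2): fills=none; bids=[-] asks=[#1:6@103 #2:2@103]
After op 4 [order #4] limit_sell(price=100, qty=1): fills=none; bids=[-] asks=[#4:1@100 #1:6@103 #2:2@103]
After op 5 [order #5] market_sell(qty=4): fills=none; bids=[-] asks=[#4:1@100 #1:6@103 #2:2@103]
After op 6 [order #6] limit_sell(price=104, qty=10): fills=none; bids=[-] asks=[#4:1@100 #1:6@103 #2:2@103 #6:10@104]
After op 7 cancel(order #6): fills=none; bids=[-] asks=[#4:1@100 #1:6@103 #2:2@103]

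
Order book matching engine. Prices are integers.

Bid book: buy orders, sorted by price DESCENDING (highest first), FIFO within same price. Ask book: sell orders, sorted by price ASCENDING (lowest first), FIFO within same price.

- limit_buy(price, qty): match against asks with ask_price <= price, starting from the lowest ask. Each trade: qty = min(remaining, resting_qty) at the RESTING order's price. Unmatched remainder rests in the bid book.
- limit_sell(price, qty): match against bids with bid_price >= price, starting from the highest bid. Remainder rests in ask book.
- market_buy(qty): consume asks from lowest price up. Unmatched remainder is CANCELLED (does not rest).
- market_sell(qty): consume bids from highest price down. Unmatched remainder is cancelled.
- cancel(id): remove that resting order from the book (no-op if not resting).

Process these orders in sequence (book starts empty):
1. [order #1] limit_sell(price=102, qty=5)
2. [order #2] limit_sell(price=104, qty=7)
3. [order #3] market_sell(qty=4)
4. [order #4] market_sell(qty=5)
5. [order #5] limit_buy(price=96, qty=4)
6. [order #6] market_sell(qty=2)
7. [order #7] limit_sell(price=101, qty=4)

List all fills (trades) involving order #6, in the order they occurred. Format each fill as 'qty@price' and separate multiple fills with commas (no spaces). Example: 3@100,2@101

Answer: 2@96

Derivation:
After op 1 [order #1] limit_sell(price=102, qty=5): fills=none; bids=[-] asks=[#1:5@102]
After op 2 [order #2] limit_sell(price=104, qty=7): fills=none; bids=[-] asks=[#1:5@102 #2:7@104]
After op 3 [order #3] market_sell(qty=4): fills=none; bids=[-] asks=[#1:5@102 #2:7@104]
After op 4 [order #4] market_sell(qty=5): fills=none; bids=[-] asks=[#1:5@102 #2:7@104]
After op 5 [order #5] limit_buy(price=96, qty=4): fills=none; bids=[#5:4@96] asks=[#1:5@102 #2:7@104]
After op 6 [order #6] market_sell(qty=2): fills=#5x#6:2@96; bids=[#5:2@96] asks=[#1:5@102 #2:7@104]
After op 7 [order #7] limit_sell(price=101, qty=4): fills=none; bids=[#5:2@96] asks=[#7:4@101 #1:5@102 #2:7@104]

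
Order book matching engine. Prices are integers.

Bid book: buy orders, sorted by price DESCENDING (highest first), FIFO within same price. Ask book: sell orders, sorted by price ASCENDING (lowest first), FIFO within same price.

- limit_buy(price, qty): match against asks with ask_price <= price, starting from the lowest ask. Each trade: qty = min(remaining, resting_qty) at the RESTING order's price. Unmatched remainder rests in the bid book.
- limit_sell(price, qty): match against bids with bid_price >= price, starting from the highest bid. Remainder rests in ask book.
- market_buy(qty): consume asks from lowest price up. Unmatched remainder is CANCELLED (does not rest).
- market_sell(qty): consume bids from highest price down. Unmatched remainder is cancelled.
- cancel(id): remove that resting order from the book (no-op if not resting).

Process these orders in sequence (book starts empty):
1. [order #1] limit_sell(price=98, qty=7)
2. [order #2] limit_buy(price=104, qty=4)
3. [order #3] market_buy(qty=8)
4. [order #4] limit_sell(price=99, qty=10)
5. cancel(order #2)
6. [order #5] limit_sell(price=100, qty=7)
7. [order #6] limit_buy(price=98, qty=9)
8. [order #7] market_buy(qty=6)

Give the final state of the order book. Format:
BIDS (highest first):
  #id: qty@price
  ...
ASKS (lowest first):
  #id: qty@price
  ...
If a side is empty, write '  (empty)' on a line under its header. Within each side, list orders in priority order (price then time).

After op 1 [order #1] limit_sell(price=98, qty=7): fills=none; bids=[-] asks=[#1:7@98]
After op 2 [order #2] limit_buy(price=104, qty=4): fills=#2x#1:4@98; bids=[-] asks=[#1:3@98]
After op 3 [order #3] market_buy(qty=8): fills=#3x#1:3@98; bids=[-] asks=[-]
After op 4 [order #4] limit_sell(price=99, qty=10): fills=none; bids=[-] asks=[#4:10@99]
After op 5 cancel(order #2): fills=none; bids=[-] asks=[#4:10@99]
After op 6 [order #5] limit_sell(price=100, qty=7): fills=none; bids=[-] asks=[#4:10@99 #5:7@100]
After op 7 [order #6] limit_buy(price=98, qty=9): fills=none; bids=[#6:9@98] asks=[#4:10@99 #5:7@100]
After op 8 [order #7] market_buy(qty=6): fills=#7x#4:6@99; bids=[#6:9@98] asks=[#4:4@99 #5:7@100]

Answer: BIDS (highest first):
  #6: 9@98
ASKS (lowest first):
  #4: 4@99
  #5: 7@100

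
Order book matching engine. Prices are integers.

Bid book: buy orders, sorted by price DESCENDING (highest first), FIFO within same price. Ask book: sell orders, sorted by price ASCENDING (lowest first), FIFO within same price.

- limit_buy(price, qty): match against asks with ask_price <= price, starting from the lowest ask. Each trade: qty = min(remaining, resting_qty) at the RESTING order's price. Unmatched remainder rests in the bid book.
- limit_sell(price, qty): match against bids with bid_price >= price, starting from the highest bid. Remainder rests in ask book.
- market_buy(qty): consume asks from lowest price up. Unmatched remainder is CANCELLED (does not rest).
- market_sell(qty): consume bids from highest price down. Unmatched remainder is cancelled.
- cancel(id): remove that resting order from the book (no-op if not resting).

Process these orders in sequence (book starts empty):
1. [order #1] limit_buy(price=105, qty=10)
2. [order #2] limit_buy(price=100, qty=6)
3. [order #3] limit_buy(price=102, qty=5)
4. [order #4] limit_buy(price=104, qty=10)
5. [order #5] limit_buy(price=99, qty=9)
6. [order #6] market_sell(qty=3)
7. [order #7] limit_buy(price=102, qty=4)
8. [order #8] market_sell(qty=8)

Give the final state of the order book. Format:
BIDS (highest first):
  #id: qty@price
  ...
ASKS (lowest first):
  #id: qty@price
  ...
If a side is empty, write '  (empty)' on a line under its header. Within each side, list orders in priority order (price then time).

Answer: BIDS (highest first):
  #4: 9@104
  #3: 5@102
  #7: 4@102
  #2: 6@100
  #5: 9@99
ASKS (lowest first):
  (empty)

Derivation:
After op 1 [order #1] limit_buy(price=105, qty=10): fills=none; bids=[#1:10@105] asks=[-]
After op 2 [order #2] limit_buy(price=100, qty=6): fills=none; bids=[#1:10@105 #2:6@100] asks=[-]
After op 3 [order #3] limit_buy(price=102, qty=5): fills=none; bids=[#1:10@105 #3:5@102 #2:6@100] asks=[-]
After op 4 [order #4] limit_buy(price=104, qty=10): fills=none; bids=[#1:10@105 #4:10@104 #3:5@102 #2:6@100] asks=[-]
After op 5 [order #5] limit_buy(price=99, qty=9): fills=none; bids=[#1:10@105 #4:10@104 #3:5@102 #2:6@100 #5:9@99] asks=[-]
After op 6 [order #6] market_sell(qty=3): fills=#1x#6:3@105; bids=[#1:7@105 #4:10@104 #3:5@102 #2:6@100 #5:9@99] asks=[-]
After op 7 [order #7] limit_buy(price=102, qty=4): fills=none; bids=[#1:7@105 #4:10@104 #3:5@102 #7:4@102 #2:6@100 #5:9@99] asks=[-]
After op 8 [order #8] market_sell(qty=8): fills=#1x#8:7@105 #4x#8:1@104; bids=[#4:9@104 #3:5@102 #7:4@102 #2:6@100 #5:9@99] asks=[-]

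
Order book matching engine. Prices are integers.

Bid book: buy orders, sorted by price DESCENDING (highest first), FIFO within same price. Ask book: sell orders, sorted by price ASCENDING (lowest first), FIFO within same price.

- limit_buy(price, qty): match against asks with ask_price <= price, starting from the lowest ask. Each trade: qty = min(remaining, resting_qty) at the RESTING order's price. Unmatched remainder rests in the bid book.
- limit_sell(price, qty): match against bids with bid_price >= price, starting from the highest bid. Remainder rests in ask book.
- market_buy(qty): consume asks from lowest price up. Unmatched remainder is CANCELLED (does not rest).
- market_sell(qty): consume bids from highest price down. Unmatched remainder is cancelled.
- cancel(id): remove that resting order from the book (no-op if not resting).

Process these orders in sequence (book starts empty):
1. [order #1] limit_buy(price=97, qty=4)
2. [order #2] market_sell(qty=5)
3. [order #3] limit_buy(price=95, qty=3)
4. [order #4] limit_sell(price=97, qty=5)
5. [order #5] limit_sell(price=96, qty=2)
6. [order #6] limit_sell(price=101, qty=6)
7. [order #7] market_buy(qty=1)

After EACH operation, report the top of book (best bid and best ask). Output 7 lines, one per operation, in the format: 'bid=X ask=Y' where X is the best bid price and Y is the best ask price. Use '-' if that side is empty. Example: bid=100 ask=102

Answer: bid=97 ask=-
bid=- ask=-
bid=95 ask=-
bid=95 ask=97
bid=95 ask=96
bid=95 ask=96
bid=95 ask=96

Derivation:
After op 1 [order #1] limit_buy(price=97, qty=4): fills=none; bids=[#1:4@97] asks=[-]
After op 2 [order #2] market_sell(qty=5): fills=#1x#2:4@97; bids=[-] asks=[-]
After op 3 [order #3] limit_buy(price=95, qty=3): fills=none; bids=[#3:3@95] asks=[-]
After op 4 [order #4] limit_sell(price=97, qty=5): fills=none; bids=[#3:3@95] asks=[#4:5@97]
After op 5 [order #5] limit_sell(price=96, qty=2): fills=none; bids=[#3:3@95] asks=[#5:2@96 #4:5@97]
After op 6 [order #6] limit_sell(price=101, qty=6): fills=none; bids=[#3:3@95] asks=[#5:2@96 #4:5@97 #6:6@101]
After op 7 [order #7] market_buy(qty=1): fills=#7x#5:1@96; bids=[#3:3@95] asks=[#5:1@96 #4:5@97 #6:6@101]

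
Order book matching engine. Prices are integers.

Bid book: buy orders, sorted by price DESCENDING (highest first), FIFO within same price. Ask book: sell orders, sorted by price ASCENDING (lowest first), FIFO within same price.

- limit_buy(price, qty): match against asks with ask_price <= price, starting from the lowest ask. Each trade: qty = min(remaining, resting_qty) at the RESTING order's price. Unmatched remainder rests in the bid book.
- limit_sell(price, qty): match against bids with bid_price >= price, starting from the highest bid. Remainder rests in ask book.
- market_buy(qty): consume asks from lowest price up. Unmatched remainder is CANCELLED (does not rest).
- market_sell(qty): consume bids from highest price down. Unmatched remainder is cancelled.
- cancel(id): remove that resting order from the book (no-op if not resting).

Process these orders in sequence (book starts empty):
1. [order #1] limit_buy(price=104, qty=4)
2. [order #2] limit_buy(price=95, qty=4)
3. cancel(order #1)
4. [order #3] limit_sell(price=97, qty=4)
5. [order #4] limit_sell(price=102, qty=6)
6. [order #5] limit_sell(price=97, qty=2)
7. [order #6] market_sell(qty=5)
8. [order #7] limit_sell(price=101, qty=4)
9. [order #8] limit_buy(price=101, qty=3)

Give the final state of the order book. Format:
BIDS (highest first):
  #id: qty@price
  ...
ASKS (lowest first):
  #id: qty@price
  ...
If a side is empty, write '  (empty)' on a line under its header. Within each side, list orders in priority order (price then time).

Answer: BIDS (highest first):
  (empty)
ASKS (lowest first):
  #3: 1@97
  #5: 2@97
  #7: 4@101
  #4: 6@102

Derivation:
After op 1 [order #1] limit_buy(price=104, qty=4): fills=none; bids=[#1:4@104] asks=[-]
After op 2 [order #2] limit_buy(price=95, qty=4): fills=none; bids=[#1:4@104 #2:4@95] asks=[-]
After op 3 cancel(order #1): fills=none; bids=[#2:4@95] asks=[-]
After op 4 [order #3] limit_sell(price=97, qty=4): fills=none; bids=[#2:4@95] asks=[#3:4@97]
After op 5 [order #4] limit_sell(price=102, qty=6): fills=none; bids=[#2:4@95] asks=[#3:4@97 #4:6@102]
After op 6 [order #5] limit_sell(price=97, qty=2): fills=none; bids=[#2:4@95] asks=[#3:4@97 #5:2@97 #4:6@102]
After op 7 [order #6] market_sell(qty=5): fills=#2x#6:4@95; bids=[-] asks=[#3:4@97 #5:2@97 #4:6@102]
After op 8 [order #7] limit_sell(price=101, qty=4): fills=none; bids=[-] asks=[#3:4@97 #5:2@97 #7:4@101 #4:6@102]
After op 9 [order #8] limit_buy(price=101, qty=3): fills=#8x#3:3@97; bids=[-] asks=[#3:1@97 #5:2@97 #7:4@101 #4:6@102]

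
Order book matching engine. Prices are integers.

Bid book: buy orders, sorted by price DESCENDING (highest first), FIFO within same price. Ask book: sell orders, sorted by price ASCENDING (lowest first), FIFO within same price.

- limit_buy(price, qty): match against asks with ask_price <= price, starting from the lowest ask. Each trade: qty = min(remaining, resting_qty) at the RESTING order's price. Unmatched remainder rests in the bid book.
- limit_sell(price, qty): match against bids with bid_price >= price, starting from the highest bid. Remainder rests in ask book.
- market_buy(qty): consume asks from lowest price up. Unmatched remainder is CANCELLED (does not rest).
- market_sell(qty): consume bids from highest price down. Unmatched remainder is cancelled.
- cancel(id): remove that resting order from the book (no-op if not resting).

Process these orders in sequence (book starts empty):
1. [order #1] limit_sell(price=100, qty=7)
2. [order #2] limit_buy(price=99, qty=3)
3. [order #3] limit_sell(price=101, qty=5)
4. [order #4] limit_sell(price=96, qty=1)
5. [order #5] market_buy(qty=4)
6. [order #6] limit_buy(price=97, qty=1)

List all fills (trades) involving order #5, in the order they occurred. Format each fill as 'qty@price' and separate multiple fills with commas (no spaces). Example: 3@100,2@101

After op 1 [order #1] limit_sell(price=100, qty=7): fills=none; bids=[-] asks=[#1:7@100]
After op 2 [order #2] limit_buy(price=99, qty=3): fills=none; bids=[#2:3@99] asks=[#1:7@100]
After op 3 [order #3] limit_sell(price=101, qty=5): fills=none; bids=[#2:3@99] asks=[#1:7@100 #3:5@101]
After op 4 [order #4] limit_sell(price=96, qty=1): fills=#2x#4:1@99; bids=[#2:2@99] asks=[#1:7@100 #3:5@101]
After op 5 [order #5] market_buy(qty=4): fills=#5x#1:4@100; bids=[#2:2@99] asks=[#1:3@100 #3:5@101]
After op 6 [order #6] limit_buy(price=97, qty=1): fills=none; bids=[#2:2@99 #6:1@97] asks=[#1:3@100 #3:5@101]

Answer: 4@100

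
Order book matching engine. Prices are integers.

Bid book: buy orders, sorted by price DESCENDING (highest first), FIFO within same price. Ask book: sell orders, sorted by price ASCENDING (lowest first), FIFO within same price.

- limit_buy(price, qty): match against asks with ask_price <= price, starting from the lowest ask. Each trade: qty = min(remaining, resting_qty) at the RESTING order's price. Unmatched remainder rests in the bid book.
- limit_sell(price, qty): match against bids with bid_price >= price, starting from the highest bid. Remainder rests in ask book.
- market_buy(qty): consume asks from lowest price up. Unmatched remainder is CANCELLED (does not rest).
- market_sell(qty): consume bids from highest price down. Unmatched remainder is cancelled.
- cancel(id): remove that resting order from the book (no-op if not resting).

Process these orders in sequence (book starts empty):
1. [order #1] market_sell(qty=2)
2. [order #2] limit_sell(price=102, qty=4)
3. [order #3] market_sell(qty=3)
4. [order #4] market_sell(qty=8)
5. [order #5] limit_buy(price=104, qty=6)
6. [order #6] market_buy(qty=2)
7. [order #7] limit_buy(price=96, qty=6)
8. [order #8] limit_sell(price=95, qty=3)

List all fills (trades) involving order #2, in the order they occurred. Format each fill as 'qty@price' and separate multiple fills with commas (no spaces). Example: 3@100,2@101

After op 1 [order #1] market_sell(qty=2): fills=none; bids=[-] asks=[-]
After op 2 [order #2] limit_sell(price=102, qty=4): fills=none; bids=[-] asks=[#2:4@102]
After op 3 [order #3] market_sell(qty=3): fills=none; bids=[-] asks=[#2:4@102]
After op 4 [order #4] market_sell(qty=8): fills=none; bids=[-] asks=[#2:4@102]
After op 5 [order #5] limit_buy(price=104, qty=6): fills=#5x#2:4@102; bids=[#5:2@104] asks=[-]
After op 6 [order #6] market_buy(qty=2): fills=none; bids=[#5:2@104] asks=[-]
After op 7 [order #7] limit_buy(price=96, qty=6): fills=none; bids=[#5:2@104 #7:6@96] asks=[-]
After op 8 [order #8] limit_sell(price=95, qty=3): fills=#5x#8:2@104 #7x#8:1@96; bids=[#7:5@96] asks=[-]

Answer: 4@102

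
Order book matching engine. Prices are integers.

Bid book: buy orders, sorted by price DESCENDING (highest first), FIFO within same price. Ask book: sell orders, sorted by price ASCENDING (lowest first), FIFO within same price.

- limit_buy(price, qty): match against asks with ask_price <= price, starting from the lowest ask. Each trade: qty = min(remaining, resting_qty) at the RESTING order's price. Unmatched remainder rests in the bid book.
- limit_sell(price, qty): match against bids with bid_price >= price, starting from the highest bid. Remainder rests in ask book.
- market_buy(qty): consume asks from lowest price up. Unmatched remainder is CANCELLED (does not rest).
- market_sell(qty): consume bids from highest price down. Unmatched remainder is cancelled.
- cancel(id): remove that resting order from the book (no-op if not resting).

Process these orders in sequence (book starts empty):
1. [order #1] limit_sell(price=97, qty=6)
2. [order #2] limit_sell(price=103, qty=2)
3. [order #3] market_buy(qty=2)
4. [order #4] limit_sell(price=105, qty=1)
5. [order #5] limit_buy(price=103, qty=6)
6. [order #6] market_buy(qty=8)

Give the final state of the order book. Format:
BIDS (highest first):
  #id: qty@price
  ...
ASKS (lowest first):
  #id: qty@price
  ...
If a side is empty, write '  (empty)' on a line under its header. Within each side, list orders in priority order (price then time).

After op 1 [order #1] limit_sell(price=97, qty=6): fills=none; bids=[-] asks=[#1:6@97]
After op 2 [order #2] limit_sell(price=103, qty=2): fills=none; bids=[-] asks=[#1:6@97 #2:2@103]
After op 3 [order #3] market_buy(qty=2): fills=#3x#1:2@97; bids=[-] asks=[#1:4@97 #2:2@103]
After op 4 [order #4] limit_sell(price=105, qty=1): fills=none; bids=[-] asks=[#1:4@97 #2:2@103 #4:1@105]
After op 5 [order #5] limit_buy(price=103, qty=6): fills=#5x#1:4@97 #5x#2:2@103; bids=[-] asks=[#4:1@105]
After op 6 [order #6] market_buy(qty=8): fills=#6x#4:1@105; bids=[-] asks=[-]

Answer: BIDS (highest first):
  (empty)
ASKS (lowest first):
  (empty)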